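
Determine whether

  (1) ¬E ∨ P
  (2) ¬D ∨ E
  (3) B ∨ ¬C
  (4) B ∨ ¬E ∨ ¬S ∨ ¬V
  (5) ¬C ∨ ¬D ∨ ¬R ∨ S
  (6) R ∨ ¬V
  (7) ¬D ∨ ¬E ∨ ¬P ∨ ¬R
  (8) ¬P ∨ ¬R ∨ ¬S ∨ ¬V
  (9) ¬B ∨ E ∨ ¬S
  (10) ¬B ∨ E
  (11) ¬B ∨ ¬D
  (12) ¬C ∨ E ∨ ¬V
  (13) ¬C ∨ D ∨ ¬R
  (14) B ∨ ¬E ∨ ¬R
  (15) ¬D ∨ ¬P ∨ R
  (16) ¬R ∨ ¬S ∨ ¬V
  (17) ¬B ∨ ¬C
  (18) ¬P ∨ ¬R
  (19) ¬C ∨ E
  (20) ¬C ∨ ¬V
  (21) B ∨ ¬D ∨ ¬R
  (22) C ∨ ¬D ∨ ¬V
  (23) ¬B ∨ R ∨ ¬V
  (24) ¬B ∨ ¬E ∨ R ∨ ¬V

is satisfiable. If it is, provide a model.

C = False; P = False; R = True; E = False; S = False; V = True; D = False; B = False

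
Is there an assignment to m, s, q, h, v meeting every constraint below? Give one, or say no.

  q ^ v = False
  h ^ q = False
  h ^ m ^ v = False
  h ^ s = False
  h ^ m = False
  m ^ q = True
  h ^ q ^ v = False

The formula is unsatisfiable.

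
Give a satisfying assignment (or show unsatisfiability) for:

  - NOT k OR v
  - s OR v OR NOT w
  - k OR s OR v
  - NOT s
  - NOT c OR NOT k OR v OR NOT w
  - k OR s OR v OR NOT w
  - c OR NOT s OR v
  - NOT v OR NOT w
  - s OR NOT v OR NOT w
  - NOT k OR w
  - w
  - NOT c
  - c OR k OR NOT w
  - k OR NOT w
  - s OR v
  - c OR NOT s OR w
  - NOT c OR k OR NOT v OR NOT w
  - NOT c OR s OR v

The formula is unsatisfiable.

Case w = True:
  (NOT s) forces s = False.
  (s OR v OR NOT w) forces v = True.
  Clause (NOT v OR NOT w) is falsified — contradiction.
Case w = False:
  Clause (w) is falsified — contradiction.
Both cases fail, so the formula is unsatisfiable.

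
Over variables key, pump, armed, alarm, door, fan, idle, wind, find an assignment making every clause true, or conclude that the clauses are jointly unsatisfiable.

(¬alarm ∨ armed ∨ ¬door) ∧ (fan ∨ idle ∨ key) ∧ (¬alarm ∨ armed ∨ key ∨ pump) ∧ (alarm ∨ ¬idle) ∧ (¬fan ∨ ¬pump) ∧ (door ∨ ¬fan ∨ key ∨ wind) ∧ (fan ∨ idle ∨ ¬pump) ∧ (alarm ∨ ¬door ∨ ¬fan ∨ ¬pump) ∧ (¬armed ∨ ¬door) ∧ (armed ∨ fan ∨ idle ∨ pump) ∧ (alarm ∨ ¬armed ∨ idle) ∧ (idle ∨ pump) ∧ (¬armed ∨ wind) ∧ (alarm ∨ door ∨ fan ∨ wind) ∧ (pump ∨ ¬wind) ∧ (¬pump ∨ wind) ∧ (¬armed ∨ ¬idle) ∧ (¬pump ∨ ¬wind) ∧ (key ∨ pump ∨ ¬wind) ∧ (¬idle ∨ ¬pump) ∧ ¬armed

key=T, pump=F, armed=F, alarm=T, door=F, fan=F, idle=T, wind=F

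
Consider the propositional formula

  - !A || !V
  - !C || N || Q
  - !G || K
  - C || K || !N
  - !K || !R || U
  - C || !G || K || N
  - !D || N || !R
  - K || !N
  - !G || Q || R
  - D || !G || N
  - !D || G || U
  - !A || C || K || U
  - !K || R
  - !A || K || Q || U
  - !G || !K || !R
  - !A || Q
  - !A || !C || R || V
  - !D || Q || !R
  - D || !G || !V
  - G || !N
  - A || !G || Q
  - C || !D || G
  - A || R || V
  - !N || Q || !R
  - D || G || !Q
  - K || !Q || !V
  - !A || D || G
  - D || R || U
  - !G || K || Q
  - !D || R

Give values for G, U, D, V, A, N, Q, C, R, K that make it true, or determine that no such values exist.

G = False, U = True, D = False, V = True, A = False, N = False, Q = False, C = False, R = True, K = True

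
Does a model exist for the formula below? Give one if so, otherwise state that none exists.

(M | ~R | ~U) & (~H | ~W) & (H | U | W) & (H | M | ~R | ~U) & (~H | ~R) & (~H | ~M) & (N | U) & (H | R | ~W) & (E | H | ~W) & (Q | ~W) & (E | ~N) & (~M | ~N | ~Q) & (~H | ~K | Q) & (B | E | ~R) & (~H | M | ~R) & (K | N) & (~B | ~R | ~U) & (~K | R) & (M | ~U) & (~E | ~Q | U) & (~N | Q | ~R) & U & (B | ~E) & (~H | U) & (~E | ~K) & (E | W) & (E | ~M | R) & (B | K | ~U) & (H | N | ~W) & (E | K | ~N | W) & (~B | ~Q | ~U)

Unit clause (U) forces U = True.
In (M | ~U) only M is left, so M = True.
In (~H | ~M) only ~H is left, so H = False.
Set Q = False.
  then (Q | ~W) forces W = False.
  then (E | W) forces E = True.
  then (B | ~E) forces B = True.
  then (~E | ~K) forces K = False.
  then (K | N) forces N = True.
  then (~B | ~R | ~U) forces R = False.
All clauses satisfied.

Q = False; W = False; U = True; R = False; K = False; N = True; M = True; B = True; E = True; H = False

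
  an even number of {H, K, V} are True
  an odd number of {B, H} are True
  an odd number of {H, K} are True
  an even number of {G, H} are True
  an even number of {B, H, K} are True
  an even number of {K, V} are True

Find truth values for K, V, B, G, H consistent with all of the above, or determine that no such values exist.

K: True, V: True, B: True, G: False, H: False

{H, K, V}: 2 true → even ✓
{B, H}: 1 true → odd ✓
{H, K}: 1 true → odd ✓
{G, H}: 0 true → even ✓
{B, H, K}: 2 true → even ✓
{K, V}: 2 true → even ✓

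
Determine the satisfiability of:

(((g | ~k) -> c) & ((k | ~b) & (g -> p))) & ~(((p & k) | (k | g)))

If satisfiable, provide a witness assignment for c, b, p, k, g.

c = True, b = False, p = False, k = False, g = False

  ((g | ~k) -> c) & ((k | ~b) & (g -> p)) = True
    (g | ~k) -> c = True
      g | ~k = True
        ~k = True
    (k | ~b) & (g -> p) = True
      k | ~b = True
        ~b = True
      g -> p = True
  ~(((p & k) | (k | g))) = True
    (p & k) | (k | g) = False
      p & k = False
      k | g = False
Both conjuncts True, so the formula holds.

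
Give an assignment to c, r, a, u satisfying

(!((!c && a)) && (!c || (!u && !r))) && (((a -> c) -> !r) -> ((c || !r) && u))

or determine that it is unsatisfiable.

c: False; r: True; a: False; u: False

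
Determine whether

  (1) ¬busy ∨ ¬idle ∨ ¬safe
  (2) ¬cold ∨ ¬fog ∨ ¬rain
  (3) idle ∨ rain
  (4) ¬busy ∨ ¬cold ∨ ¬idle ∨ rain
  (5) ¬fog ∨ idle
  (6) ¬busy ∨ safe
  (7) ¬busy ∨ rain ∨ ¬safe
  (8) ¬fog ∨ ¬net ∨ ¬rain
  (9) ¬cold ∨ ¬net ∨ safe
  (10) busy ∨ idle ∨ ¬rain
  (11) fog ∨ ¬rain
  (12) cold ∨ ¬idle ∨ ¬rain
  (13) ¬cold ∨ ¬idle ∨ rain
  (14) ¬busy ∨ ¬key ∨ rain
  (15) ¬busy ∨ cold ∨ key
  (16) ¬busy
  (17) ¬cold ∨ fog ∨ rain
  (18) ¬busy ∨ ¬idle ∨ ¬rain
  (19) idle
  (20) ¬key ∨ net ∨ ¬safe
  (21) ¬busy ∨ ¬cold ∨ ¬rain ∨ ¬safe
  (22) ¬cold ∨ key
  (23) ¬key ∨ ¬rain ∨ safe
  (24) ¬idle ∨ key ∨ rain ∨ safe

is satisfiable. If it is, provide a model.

Unit clause (¬busy) forces busy = False.
Unit clause (idle) forces idle = True.
Set net = False.
Set rain = False.
  then (¬cold ∨ ¬idle ∨ rain) forces cold = False.
Set safe = True.
  then (¬key ∨ net ∨ ¬safe) forces key = False.
Set fog = False.
All clauses satisfied.

net = False; rain = False; safe = True; cold = False; busy = False; fog = False; key = False; idle = True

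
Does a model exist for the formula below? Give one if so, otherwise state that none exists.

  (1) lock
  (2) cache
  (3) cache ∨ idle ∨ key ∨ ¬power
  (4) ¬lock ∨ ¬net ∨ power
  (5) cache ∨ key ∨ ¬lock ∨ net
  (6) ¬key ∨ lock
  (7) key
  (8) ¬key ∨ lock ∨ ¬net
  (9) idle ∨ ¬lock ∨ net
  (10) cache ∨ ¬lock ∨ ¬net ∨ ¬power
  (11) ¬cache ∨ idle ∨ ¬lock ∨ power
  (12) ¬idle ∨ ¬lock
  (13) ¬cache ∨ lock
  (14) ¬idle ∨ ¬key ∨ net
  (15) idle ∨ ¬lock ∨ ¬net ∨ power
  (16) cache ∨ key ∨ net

Unit clause (lock) forces lock = True.
Unit clause (cache) forces cache = True.
Unit clause (key) forces key = True.
In (¬idle ∨ ¬lock) only ¬idle is left, so idle = False.
In (idle ∨ ¬lock ∨ net) only net is left, so net = True.
In (¬cache ∨ idle ∨ ¬lock ∨ power) only power is left, so power = True.
All clauses satisfied.

net: True; lock: True; idle: False; cache: True; power: True; key: True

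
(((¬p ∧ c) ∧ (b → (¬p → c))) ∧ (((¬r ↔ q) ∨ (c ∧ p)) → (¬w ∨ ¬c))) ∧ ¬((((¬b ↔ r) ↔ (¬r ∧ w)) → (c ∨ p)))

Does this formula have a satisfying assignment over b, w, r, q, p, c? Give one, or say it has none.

The formula is unsatisfiable.

Case c = True: the conjunct ¬((((¬b ↔ r) ↔ (¬r ∧ w)) → (c ∨ p))) becomes ¬((((¬b ↔ r) ↔ (¬r ∧ w)) → True)) = False.
Case c = False: the conjunct c is False.
Both cases fail — unsatisfiable.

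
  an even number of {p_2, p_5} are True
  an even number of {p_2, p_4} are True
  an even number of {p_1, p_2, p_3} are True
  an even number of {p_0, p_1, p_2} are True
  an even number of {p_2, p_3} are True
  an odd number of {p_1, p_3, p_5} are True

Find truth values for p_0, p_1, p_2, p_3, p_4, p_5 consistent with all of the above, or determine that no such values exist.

Unsatisfiable

Adding constraints 1, 3, 6 mod 2: every variable appears an even number of times on the left, so the left side is 0.
But the right sides sum to 1 (mod 2). 0 ≠ 1 — the system is inconsistent.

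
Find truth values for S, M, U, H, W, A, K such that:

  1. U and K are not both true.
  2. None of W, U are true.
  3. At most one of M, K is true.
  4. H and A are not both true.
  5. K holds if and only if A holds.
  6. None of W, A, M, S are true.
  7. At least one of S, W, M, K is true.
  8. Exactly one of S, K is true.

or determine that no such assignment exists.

UNSATISFIABLE

Case S = True:
  Constraint (6) is violated (S=T) — contradiction.
Case S = False:
  (2) forces W = False.
  (2) forces U = False.
  (6) forces A = False.
  (5) with A=F forces K = False.
  Constraint (8) is violated (S=F, K=F) — contradiction.
Both cases fail — unsatisfiable.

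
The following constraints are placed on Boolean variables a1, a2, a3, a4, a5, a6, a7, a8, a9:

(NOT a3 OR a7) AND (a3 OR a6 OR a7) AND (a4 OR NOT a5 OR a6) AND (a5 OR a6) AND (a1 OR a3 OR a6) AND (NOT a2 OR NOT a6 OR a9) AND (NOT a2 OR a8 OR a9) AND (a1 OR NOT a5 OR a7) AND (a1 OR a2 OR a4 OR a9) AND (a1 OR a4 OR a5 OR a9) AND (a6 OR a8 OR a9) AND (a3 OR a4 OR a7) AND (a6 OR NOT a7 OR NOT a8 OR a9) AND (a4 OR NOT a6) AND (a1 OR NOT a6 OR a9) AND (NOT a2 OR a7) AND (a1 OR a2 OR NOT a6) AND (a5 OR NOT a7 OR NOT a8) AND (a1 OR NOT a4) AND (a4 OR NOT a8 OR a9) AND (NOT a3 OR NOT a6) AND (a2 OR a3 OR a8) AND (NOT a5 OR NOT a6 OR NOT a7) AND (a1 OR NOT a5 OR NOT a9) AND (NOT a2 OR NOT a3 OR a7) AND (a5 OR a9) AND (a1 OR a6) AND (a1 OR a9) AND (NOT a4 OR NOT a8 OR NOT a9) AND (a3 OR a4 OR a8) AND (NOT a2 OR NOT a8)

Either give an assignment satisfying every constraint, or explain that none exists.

a1 = True; a2 = True; a3 = False; a4 = True; a5 = False; a6 = True; a7 = True; a8 = False; a9 = True

Try a1 = False:
  (a1 OR NOT a4) forces a4 = False.
  (a4 OR NOT a6) forces a6 = False.
  clause (a1 OR a6) is falsified — backtrack.
So a1 = True.
Set a2 = True.
  then (NOT a2 OR a7) forces a7 = True.
  then (NOT a2 OR NOT a8) forces a8 = False.
  then (NOT a2 OR a8 OR a9) forces a9 = True.
Set a3 = False.
  then (a3 OR a4 OR a8) forces a4 = True.
Set a5 = False.
  then (a5 OR a6) forces a6 = True.
All clauses satisfied.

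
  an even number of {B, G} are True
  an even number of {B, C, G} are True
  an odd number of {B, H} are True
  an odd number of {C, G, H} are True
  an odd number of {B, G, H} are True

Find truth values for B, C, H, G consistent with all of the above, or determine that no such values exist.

B = False, C = False, H = True, G = False

{B, G}: 0 true → even ✓
{B, C, G}: 0 true → even ✓
{B, H}: 1 true → odd ✓
{C, G, H}: 1 true → odd ✓
{B, G, H}: 1 true → odd ✓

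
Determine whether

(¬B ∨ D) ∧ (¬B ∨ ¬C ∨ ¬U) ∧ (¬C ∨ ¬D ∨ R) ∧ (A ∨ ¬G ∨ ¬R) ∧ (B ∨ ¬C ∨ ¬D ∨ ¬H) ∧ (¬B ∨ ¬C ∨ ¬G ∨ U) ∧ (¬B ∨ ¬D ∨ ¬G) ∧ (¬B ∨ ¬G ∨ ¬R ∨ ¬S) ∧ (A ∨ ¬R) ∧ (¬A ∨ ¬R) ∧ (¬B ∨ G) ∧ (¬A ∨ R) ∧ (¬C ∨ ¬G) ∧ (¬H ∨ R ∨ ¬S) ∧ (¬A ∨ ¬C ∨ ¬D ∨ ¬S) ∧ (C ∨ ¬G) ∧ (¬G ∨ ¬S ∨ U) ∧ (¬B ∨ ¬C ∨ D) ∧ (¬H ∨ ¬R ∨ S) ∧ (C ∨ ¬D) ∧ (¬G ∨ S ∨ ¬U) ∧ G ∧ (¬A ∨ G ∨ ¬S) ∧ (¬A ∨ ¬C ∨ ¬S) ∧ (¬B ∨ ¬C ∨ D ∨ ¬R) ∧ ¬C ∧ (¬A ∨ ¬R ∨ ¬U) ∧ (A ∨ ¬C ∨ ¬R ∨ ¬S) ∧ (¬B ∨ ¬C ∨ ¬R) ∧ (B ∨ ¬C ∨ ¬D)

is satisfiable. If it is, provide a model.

UNSATISFIABLE

Case G = True:
  (¬C ∨ ¬G) forces C = False.
  Clause (C ∨ ¬G) is falsified — contradiction.
Case G = False:
  Clause (G) is falsified — contradiction.
Both cases fail, so the formula is unsatisfiable.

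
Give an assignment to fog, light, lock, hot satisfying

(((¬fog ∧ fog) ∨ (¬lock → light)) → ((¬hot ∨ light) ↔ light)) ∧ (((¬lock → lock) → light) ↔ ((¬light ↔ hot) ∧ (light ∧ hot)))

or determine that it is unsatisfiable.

fog=T, light=F, lock=T, hot=T

  ((¬fog ∧ fog) ∨ (¬lock → light)) → ((¬hot ∨ light) ↔ light) = True
    (¬fog ∧ fog) ∨ (¬lock → light) = True
      ¬fog ∧ fog = False
        ¬fog = False
      ¬lock → light = True
        ¬lock = False
    (¬hot ∨ light) ↔ light = True
      ¬hot ∨ light = False
        ¬hot = False
  ((¬lock → lock) → light) ↔ ((¬light ↔ hot) ∧ (light ∧ hot)) = True
    (¬lock → lock) → light = False
      ¬lock → lock = True
        ¬lock = False
    (¬light ↔ hot) ∧ (light ∧ hot) = False
      ¬light ↔ hot = True
        ¬light = True
      light ∧ hot = False
Both conjuncts True, so the formula holds.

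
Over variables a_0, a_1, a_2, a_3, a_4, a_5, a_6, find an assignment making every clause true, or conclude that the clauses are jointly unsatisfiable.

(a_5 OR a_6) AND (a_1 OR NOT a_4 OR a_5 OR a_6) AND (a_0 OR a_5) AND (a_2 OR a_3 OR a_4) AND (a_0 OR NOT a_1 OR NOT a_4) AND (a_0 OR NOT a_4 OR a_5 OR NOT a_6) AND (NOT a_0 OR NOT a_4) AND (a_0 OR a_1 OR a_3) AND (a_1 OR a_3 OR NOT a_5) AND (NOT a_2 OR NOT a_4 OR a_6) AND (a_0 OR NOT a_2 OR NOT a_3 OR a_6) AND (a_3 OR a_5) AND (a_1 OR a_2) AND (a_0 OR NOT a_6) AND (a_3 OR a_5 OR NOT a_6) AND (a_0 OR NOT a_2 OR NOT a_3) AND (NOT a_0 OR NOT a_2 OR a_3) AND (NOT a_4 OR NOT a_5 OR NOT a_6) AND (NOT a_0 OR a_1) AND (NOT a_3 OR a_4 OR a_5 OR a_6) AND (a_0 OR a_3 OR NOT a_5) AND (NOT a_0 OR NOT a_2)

a_0 = True; a_1 = True; a_2 = False; a_3 = True; a_4 = False; a_5 = False; a_6 = True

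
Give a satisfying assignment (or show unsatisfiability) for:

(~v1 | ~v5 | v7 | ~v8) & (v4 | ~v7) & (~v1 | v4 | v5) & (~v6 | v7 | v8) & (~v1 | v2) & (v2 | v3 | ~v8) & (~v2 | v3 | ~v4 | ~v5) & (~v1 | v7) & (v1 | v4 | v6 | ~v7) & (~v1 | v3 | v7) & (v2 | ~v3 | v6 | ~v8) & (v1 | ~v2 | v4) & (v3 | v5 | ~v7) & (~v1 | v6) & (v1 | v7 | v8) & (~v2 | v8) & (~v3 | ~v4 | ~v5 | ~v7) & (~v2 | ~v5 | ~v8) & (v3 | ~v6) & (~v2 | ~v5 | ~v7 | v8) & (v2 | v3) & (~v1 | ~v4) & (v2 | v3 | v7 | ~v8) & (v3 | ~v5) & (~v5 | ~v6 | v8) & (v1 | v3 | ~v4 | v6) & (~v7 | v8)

v1 = False, v2 = False, v3 = True, v4 = True, v5 = False, v6 = True, v7 = True, v8 = True

Try v1 = True:
  (~v1 | v2) forces v2 = True.
  (~v1 | v7) forces v7 = True.
  (v4 | ~v7) forces v4 = True.
  clause (~v1 | ~v4) is falsified — backtrack.
So v1 = False.
Set v2 = False.
  then (v2 | v3) forces v3 = True.
Set v4 = True.
Set v5 = False.
Try v6 = False:
  (v2 | ~v3 | v6 | ~v8) forces v8 = False.
  (v1 | v7 | v8) forces v7 = True.
  clause (~v7 | v8) is falsified — backtrack.
So v6 = True.
Set v7 = True.
  then (~v7 | v8) forces v8 = True.
All clauses satisfied.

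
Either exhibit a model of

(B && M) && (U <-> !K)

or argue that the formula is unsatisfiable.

U = False, B = True, M = True, K = True

  B && M = True
  U <-> !K = True
    !K = False
Both conjuncts True, so the formula holds.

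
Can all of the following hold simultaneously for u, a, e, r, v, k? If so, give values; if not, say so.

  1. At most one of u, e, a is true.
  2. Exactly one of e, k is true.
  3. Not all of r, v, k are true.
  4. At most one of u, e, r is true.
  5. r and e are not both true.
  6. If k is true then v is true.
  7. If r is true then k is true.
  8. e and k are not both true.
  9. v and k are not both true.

u=F, a=F, e=T, r=F, v=F, k=F

  (1) {u, e, a}: 1 true — at most one ✓
  (2) {e, k}: 1 true — exactly one ✓
  (3) {r, v, k}: 0/3 true — not all ✓
  (4) {u, e, r}: 1 true — at most one ✓
  (5) r=F, e=T — not both ✓
  (6) k=F ⇒ v: vacuous ✓
  (7) r=F ⇒ k: vacuous ✓
  (8) e=T, k=F — not both ✓
  (9) v=F, k=F — not both ✓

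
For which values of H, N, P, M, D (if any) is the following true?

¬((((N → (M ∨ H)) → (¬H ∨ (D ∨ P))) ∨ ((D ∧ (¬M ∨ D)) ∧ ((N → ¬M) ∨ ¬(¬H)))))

H: True, N: False, P: False, M: True, D: False

  ¬((((N → (M ∨ H)) → (¬H ∨ (D ∨ P))) ∨ ((D ∧ (¬M ∨ D)) ∧ ((N → ¬M) ∨ ¬(¬H))))) = True
    ((N → (M ∨ H)) → (¬H ∨ (D ∨ P))) ∨ ((D ∧ (¬M ∨ D)) ∧ ((N → ¬M) ∨ ¬(¬H))) = False
      (N → (M ∨ H)) → (¬H ∨ (D ∨ P)) = False
        N → (M ∨ H) = True
          M ∨ H = True
        ¬H ∨ (D ∨ P) = False
          ¬H = False
          D ∨ P = False
      (D ∧ (¬M ∨ D)) ∧ ((N → ¬M) ∨ ¬(¬H)) = False
        D ∧ (¬M ∨ D) = False
          ¬M ∨ D = False
            ¬M = False
        (N → ¬M) ∨ ¬(¬H) = True
          N → ¬M = True
            ¬M = False
          ¬(¬H) = True
            ¬H = False
The formula evaluates to True.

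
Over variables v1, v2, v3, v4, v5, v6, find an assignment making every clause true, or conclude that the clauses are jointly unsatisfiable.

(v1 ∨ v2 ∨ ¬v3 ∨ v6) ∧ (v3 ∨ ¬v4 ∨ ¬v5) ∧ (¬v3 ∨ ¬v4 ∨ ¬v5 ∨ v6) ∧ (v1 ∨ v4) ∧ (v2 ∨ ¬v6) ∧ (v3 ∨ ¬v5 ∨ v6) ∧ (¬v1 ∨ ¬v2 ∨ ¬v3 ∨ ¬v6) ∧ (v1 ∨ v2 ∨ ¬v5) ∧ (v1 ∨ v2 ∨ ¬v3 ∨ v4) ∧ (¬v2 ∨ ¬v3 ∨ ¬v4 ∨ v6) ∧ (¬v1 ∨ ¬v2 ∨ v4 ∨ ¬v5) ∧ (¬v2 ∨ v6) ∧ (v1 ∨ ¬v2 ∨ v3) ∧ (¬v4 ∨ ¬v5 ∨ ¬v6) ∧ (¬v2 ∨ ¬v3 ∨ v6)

v1 = True, v2 = False, v3 = True, v4 = True, v5 = False, v6 = False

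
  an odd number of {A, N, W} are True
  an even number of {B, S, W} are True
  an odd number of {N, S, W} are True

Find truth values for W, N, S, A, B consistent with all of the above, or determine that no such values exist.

W = False; N = True; S = False; A = False; B = False

{A, N, W}: 1 true → odd ✓
{B, S, W}: 0 true → even ✓
{N, S, W}: 1 true → odd ✓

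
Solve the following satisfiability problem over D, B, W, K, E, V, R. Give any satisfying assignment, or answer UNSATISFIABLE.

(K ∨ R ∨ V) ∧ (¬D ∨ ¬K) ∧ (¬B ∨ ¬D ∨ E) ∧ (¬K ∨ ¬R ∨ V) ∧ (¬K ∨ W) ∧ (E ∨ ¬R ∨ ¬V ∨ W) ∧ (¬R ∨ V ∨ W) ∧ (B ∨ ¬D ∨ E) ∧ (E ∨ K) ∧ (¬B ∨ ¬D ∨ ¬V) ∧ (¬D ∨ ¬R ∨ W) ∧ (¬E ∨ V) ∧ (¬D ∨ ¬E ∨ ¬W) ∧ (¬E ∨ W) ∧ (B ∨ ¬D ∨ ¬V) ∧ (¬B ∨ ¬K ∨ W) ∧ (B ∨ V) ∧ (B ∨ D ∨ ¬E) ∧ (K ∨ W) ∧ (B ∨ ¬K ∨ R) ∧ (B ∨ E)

D = False, B = True, W = True, K = True, E = False, V = True, R = True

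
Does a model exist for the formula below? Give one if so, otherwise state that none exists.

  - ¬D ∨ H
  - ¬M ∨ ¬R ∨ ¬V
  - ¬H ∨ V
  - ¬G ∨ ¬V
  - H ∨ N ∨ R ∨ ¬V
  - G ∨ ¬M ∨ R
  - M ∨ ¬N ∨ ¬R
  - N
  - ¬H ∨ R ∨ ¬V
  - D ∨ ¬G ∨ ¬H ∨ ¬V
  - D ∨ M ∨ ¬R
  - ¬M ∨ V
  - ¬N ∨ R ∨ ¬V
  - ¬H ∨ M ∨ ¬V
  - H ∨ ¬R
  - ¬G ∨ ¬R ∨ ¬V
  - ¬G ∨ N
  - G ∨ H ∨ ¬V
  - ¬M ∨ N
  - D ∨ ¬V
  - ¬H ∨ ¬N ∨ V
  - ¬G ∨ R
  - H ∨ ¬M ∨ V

Unit clause (N) forces N = True.
Set D = False.
  then (D ∨ ¬V) forces V = False.
  then (¬H ∨ ¬N ∨ V) forces H = False.
  then (H ∨ ¬M ∨ V) forces M = False.
  then (M ∨ ¬N ∨ ¬R) forces R = False.
  then (¬G ∨ R) forces G = False.
All clauses satisfied.

D = False, N = True, G = False, R = False, V = False, M = False, H = False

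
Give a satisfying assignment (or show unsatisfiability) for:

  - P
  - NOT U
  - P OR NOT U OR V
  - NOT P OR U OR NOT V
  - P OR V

P = True; V = False; U = False

Unit clause (P) forces P = True.
Unit clause (NOT U) forces U = False.
In (NOT P OR U OR NOT V) only NOT V is left, so V = False.
All clauses satisfied.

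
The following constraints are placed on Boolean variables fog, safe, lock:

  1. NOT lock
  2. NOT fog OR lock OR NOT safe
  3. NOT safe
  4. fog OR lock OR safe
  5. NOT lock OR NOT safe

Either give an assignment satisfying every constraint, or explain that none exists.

fog = True, safe = False, lock = False

Unit clause (NOT lock) forces lock = False.
Unit clause (NOT safe) forces safe = False.
In (fog OR lock OR safe) only fog is left, so fog = True.
Check each clause:
  (NOT lock): NOT lock holds.
  (NOT fog OR lock OR NOT safe): NOT safe holds.
  (NOT safe): NOT safe holds.
  (fog OR lock OR safe): fog holds.
  (NOT lock OR NOT safe): NOT lock holds.
All clauses satisfied.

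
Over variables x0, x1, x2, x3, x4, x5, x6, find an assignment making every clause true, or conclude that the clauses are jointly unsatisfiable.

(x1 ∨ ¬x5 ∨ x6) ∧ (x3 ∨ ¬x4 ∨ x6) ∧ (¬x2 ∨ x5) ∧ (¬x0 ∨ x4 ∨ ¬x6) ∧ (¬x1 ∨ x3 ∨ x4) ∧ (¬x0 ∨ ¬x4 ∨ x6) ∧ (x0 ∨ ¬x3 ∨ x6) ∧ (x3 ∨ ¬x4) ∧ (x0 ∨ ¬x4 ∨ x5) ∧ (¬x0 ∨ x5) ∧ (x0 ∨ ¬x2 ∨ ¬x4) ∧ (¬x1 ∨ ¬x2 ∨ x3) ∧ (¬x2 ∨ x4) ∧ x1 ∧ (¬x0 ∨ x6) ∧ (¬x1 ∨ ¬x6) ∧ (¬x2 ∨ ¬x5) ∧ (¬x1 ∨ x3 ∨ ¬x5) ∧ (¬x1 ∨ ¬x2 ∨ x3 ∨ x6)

UNSATISFIABLE

Case x1 = True:
  (¬x1 ∨ ¬x6) forces x6 = False.
  (¬x0 ∨ x6) forces x0 = False.
  (x0 ∨ ¬x3 ∨ x6) forces x3 = False.
  (x3 ∨ ¬x4 ∨ x6) forces x4 = False.
  Clause (¬x1 ∨ x3 ∨ x4) is falsified — contradiction.
Case x1 = False:
  Clause (x1) is falsified — contradiction.
Both cases fail, so the formula is unsatisfiable.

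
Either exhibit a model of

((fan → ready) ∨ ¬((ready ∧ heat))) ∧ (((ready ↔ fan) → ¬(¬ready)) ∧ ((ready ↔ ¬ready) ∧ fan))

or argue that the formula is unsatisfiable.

No satisfying assignment exists.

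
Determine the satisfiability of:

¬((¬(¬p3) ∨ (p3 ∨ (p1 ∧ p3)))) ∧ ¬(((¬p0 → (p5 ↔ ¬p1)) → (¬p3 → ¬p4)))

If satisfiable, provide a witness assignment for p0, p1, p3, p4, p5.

p0 = True, p1 = True, p3 = False, p4 = True, p5 = True

  ¬((¬(¬p3) ∨ (p3 ∨ (p1 ∧ p3)))) = True
    ¬(¬p3) ∨ (p3 ∨ (p1 ∧ p3)) = False
      ¬(¬p3) = False
        ¬p3 = True
      p3 ∨ (p1 ∧ p3) = False
        p1 ∧ p3 = False
  ¬(((¬p0 → (p5 ↔ ¬p1)) → (¬p3 → ¬p4))) = True
    (¬p0 → (p5 ↔ ¬p1)) → (¬p3 → ¬p4) = False
      ¬p0 → (p5 ↔ ¬p1) = True
        ¬p0 = False
        p5 ↔ ¬p1 = False
          ¬p1 = False
      ¬p3 → ¬p4 = False
        ¬p3 = True
        ¬p4 = False
Both conjuncts True, so the formula holds.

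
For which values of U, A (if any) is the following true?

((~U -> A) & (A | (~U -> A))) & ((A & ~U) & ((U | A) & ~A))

Case A = True: the conjunct ~A is False.
Case A = False: the conjunct A is False.
Both cases fail — unsatisfiable.

Unsatisfiable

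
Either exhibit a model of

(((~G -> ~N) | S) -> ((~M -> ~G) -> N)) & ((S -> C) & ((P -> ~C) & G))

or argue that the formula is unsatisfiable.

C=T; S=F; G=T; N=F; M=F; P=F

  ((~G -> ~N) | S) -> ((~M -> ~G) -> N) = True
    (~G -> ~N) | S = True
      ~G -> ~N = True
        ~G = False
        ~N = True
    (~M -> ~G) -> N = True
      ~M -> ~G = False
        ~M = True
        ~G = False
  (S -> C) & ((P -> ~C) & G) = True
    S -> C = True
    (P -> ~C) & G = True
      P -> ~C = True
        ~C = False
Both conjuncts True, so the formula holds.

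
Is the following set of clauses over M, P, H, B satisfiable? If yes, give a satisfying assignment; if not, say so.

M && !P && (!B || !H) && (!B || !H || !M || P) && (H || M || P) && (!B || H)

M: True, P: False, H: True, B: False

Unit clause (M) forces M = True.
Unit clause (!P) forces P = False.
Set H = True.
  then (!B || !H) forces B = False.
All clauses satisfied.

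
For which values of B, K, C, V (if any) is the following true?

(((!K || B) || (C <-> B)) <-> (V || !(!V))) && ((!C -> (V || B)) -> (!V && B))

Case V = True: the conjunct (!C -> (V || B)) -> (!V && B) becomes (!C -> True) -> (False && B) = False.
Case V = False: the formula simplifies to !(((!K || B) || (C <-> B))) && ((!C -> B) -> B).
  B = True: the conjunct !(((!K || B) || (C <-> B))) becomes !((True || C)) = False.
  B = False: simplifies to !((!K || !C)) && !C.
    C = True: the conjunct !C is False.
    C = False: the conjunct !((!K || !C)) becomes !((!K || True)) = False.
Both cases fail — unsatisfiable.

Unsatisfiable — no assignment works.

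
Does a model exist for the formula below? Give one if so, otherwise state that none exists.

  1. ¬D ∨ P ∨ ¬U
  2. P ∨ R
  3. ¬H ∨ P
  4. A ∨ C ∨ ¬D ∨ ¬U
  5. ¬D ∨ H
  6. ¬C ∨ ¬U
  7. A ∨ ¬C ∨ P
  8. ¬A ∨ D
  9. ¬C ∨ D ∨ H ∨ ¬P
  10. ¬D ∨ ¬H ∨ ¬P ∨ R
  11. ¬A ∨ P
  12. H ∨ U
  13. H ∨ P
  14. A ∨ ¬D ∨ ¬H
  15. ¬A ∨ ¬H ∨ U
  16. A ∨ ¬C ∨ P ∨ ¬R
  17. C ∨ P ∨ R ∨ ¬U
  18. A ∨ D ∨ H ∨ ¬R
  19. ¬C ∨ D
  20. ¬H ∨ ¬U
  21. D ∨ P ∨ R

Set D = False.
  then (¬A ∨ D) forces A = False.
  then (¬C ∨ D) forces C = False.
Set R = False.
  then (P ∨ R) forces P = True.
Set H = False.
  then (H ∨ U) forces U = True.
All clauses satisfied.

D: False; C: False; R: False; A: False; P: True; H: False; U: True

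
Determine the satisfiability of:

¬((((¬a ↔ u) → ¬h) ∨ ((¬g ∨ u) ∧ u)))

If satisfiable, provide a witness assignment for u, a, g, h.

u: False, a: True, g: False, h: True

  ¬((((¬a ↔ u) → ¬h) ∨ ((¬g ∨ u) ∧ u))) = True
    ((¬a ↔ u) → ¬h) ∨ ((¬g ∨ u) ∧ u) = False
      (¬a ↔ u) → ¬h = False
        ¬a ↔ u = True
          ¬a = False
        ¬h = False
      (¬g ∨ u) ∧ u = False
        ¬g ∨ u = True
          ¬g = True
The formula evaluates to True.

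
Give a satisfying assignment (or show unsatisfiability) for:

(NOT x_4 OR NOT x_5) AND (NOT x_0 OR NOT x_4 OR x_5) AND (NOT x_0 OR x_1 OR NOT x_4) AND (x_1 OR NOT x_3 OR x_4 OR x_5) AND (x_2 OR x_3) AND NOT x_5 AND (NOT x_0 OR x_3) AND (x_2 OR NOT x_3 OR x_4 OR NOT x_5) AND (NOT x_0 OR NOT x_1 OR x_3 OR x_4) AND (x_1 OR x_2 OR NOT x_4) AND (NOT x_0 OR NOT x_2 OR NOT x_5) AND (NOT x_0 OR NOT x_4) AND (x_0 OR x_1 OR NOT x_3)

Unit clause (NOT x_5) forces x_5 = False.
Set x_0 = False.
Set x_1 = True.
Set x_2 = True.
Set x_3 = True.
Set x_4 = False.
All clauses satisfied.

x_0=F, x_1=T, x_2=T, x_3=T, x_4=F, x_5=F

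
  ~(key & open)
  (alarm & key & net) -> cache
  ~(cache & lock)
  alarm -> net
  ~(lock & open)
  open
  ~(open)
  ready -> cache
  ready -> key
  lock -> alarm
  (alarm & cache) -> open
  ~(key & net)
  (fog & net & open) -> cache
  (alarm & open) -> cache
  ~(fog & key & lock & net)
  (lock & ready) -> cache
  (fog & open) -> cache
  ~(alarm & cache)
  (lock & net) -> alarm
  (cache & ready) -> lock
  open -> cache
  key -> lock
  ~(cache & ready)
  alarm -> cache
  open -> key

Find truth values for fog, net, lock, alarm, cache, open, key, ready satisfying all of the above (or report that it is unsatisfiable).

No satisfying assignment exists.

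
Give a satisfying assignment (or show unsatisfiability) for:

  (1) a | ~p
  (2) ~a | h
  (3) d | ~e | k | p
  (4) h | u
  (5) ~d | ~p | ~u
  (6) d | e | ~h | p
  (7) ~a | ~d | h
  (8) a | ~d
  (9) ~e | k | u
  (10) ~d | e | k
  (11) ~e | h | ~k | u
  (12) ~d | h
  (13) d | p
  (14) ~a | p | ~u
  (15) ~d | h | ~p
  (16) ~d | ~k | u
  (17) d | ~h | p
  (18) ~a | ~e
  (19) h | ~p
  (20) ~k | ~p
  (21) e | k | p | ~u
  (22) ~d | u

Set u = True.
Try k = True:
  (~k | ~p) forces p = False.
  (d | p) forces d = True.
  (a | ~d) forces a = True.
  clause (~a | p | ~u) is falsified — backtrack.
So k = False.
Try a = False:
  (a | ~p) forces p = False.
  (a | ~d) forces d = False.
  clause (d | p) is falsified — backtrack.
So a = True.
  then (~a | h) forces h = True.
  then (~a | p | ~u) forces p = True.
  then (~a | ~e) forces e = False.
  then (~d | ~p | ~u) forces d = False.
All clauses satisfied.

u: True, k: False, a: True, p: True, e: False, h: True, d: False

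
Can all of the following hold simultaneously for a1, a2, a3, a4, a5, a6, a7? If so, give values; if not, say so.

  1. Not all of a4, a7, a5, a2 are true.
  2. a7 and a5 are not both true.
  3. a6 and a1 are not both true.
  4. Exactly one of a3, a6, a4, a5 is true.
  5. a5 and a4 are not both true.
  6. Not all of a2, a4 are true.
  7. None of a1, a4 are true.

a1: False, a2: True, a3: True, a4: False, a5: False, a6: False, a7: True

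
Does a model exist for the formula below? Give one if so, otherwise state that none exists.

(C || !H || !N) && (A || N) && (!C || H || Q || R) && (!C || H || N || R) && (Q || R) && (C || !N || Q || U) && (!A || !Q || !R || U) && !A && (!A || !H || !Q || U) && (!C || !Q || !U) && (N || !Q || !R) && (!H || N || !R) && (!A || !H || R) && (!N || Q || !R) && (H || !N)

A=F; R=F; N=T; C=T; H=T; Q=T; U=F

Unit clause (!A) forces A = False.
In (A || N) only N is left, so N = True.
In (H || !N) only H is left, so H = True.
In (C || !H || !N) only C is left, so C = True.
Set R = False.
  then (Q || R) forces Q = True.
  then (!C || !Q || !U) forces U = False.
All clauses satisfied.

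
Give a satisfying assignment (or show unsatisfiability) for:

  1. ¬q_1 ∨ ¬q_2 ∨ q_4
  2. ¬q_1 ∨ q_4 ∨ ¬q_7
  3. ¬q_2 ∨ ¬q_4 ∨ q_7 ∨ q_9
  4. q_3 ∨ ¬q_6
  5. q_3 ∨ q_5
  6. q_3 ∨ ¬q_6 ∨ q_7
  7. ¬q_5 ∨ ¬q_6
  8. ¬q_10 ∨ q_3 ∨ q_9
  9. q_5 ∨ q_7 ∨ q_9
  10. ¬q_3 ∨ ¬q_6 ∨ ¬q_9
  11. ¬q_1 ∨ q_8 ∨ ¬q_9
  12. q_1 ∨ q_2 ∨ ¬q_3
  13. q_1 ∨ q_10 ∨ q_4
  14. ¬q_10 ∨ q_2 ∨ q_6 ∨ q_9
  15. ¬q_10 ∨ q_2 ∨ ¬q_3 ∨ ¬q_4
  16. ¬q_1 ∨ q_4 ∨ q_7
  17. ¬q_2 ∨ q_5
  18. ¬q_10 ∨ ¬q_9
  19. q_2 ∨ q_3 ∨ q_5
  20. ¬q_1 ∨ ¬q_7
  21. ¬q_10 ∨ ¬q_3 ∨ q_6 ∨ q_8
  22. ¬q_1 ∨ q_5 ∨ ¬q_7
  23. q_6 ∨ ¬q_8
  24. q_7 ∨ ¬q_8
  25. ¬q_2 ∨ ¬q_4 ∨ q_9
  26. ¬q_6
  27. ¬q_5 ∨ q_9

q_1: False, q_2: True, q_3: False, q_4: True, q_5: True, q_6: False, q_7: True, q_8: False, q_9: True, q_10: False

Unit clause (¬q_6) forces q_6 = False.
In (q_6 ∨ ¬q_8) only ¬q_8 is left, so q_8 = False.
Set q_1 = False.
Set q_2 = True.
  then (¬q_2 ∨ q_5) forces q_5 = True.
  then (¬q_5 ∨ q_9) forces q_9 = True.
  then (¬q_10 ∨ ¬q_9) forces q_10 = False.
  then (q_1 ∨ q_10 ∨ q_4) forces q_4 = True.
Set q_3 = False.
Set q_7 = True.
All clauses satisfied.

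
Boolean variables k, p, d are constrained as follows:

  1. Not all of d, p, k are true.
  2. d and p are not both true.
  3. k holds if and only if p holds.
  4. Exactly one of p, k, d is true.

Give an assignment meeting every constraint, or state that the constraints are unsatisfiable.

k = False; p = False; d = True

  (1) {d, p, k}: 1/3 true — not all ✓
  (2) d=T, p=F — not both ✓
  (3) k=F, p=F — same ✓
  (4) {p, k, d}: 1 true — exactly one ✓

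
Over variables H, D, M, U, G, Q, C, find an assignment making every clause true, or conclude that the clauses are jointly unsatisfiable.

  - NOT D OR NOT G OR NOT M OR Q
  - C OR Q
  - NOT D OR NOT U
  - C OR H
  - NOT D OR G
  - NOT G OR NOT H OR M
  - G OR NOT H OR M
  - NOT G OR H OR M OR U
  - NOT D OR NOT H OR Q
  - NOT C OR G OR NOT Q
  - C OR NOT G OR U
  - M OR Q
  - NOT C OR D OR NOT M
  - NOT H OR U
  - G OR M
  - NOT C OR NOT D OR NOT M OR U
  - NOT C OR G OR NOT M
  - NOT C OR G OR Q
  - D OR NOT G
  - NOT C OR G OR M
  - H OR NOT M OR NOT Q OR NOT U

Set H = True.
  then (NOT H OR U) forces U = True.
  then (NOT D OR NOT U) forces D = False.
  then (D OR NOT G) forces G = False.
  then (G OR NOT H OR M) forces M = True.
  then (NOT C OR D OR NOT M) forces C = False.
  then (C OR Q) forces Q = True.
All clauses satisfied.

H: True; D: False; M: True; U: True; G: False; Q: True; C: False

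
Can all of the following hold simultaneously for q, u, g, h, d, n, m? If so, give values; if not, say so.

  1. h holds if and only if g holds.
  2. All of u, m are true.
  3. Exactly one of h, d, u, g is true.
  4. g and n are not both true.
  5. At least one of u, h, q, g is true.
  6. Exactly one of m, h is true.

q=T; u=T; g=F; h=F; d=F; n=T; m=T

  (1) h=F, g=F — same ✓
  (2) {u, m}: all 2 true ✓
  (3) {h, d, u, g}: 1 true — exactly one ✓
  (4) g=F, n=T — not both ✓
  (5) {u, h, q, g}: 2 true — at least one ✓
  (6) {m, h}: 1 true — exactly one ✓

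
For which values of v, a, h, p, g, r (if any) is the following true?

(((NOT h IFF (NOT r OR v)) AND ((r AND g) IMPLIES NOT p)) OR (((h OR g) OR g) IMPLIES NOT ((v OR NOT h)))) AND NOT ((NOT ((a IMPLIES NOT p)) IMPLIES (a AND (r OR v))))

v: False; a: True; h: False; p: True; g: False; r: False

  ((NOT h IFF (NOT r OR v)) AND ((r AND g) IMPLIES NOT p)) OR (((h OR g) OR g) IMPLIES NOT ((v OR NOT h))) = True
    (NOT h IFF (NOT r OR v)) AND ((r AND g) IMPLIES NOT p) = True
      NOT h IFF (NOT r OR v) = True
        NOT h = True
        NOT r OR v = True
          NOT r = True
      (r AND g) IMPLIES NOT p = True
        r AND g = False
        NOT p = False
    ((h OR g) OR g) IMPLIES NOT ((v OR NOT h)) = True
      (h OR g) OR g = False
        h OR g = False
      NOT ((v OR NOT h)) = False
        v OR NOT h = True
          NOT h = True
  NOT ((NOT ((a IMPLIES NOT p)) IMPLIES (a AND (r OR v)))) = True
    NOT ((a IMPLIES NOT p)) IMPLIES (a AND (r OR v)) = False
      NOT ((a IMPLIES NOT p)) = True
        a IMPLIES NOT p = False
          NOT p = False
      a AND (r OR v) = False
        r OR v = False
Both conjuncts True, so the formula holds.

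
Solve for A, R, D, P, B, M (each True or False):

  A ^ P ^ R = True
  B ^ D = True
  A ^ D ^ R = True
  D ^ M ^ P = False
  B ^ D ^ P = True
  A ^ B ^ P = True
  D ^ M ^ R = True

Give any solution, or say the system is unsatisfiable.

A: False, R: True, D: False, P: False, B: True, M: False

A ^ P ^ R = F ^ F ^ T = True ✓
B ^ D = T ^ F = True ✓
A ^ D ^ R = F ^ F ^ T = True ✓
D ^ M ^ P = F ^ F ^ F = False ✓
B ^ D ^ P = T ^ F ^ F = True ✓
A ^ B ^ P = F ^ T ^ F = True ✓
D ^ M ^ R = F ^ F ^ T = True ✓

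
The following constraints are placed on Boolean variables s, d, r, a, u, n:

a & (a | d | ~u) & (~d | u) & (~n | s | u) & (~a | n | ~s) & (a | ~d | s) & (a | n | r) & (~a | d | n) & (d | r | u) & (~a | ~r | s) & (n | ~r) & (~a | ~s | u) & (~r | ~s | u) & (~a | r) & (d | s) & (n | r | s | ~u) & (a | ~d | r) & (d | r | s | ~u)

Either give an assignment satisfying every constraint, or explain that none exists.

s: True; d: True; r: True; a: True; u: True; n: True

Unit clause (a) forces a = True.
In (~a | r) only r is left, so r = True.
In (~a | ~r | s) only s is left, so s = True.
In (n | ~r) only n is left, so n = True.
In (~a | ~s | u) only u is left, so u = True.
Set d = True.
All clauses satisfied.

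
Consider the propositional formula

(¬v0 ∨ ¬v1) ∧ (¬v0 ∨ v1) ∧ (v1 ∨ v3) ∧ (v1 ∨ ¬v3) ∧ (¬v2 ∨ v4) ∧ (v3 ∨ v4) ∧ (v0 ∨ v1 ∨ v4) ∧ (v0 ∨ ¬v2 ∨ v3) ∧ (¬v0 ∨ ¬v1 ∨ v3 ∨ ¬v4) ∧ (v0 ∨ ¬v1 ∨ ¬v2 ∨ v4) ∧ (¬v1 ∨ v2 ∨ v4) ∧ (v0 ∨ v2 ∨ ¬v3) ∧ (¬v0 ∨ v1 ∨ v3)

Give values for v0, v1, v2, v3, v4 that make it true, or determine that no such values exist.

Try v0 = True:
  (¬v0 ∨ ¬v1) forces v1 = False.
  clause (¬v0 ∨ v1) is falsified — backtrack.
So v0 = False.
Set v1 = True.
Set v2 = True.
  then (¬v2 ∨ v4) forces v4 = True.
  then (v0 ∨ ¬v2 ∨ v3) forces v3 = True.
All clauses satisfied.

v0: False; v1: True; v2: True; v3: True; v4: True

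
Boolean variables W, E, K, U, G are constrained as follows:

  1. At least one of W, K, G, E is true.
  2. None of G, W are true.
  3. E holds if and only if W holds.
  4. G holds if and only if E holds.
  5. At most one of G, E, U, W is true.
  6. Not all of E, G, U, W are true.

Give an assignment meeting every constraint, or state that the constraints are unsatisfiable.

W=F; E=F; K=T; U=F; G=F

  (1) {W, K, G, E}: 1 true — at least one ✓
  (2) {G, W}: 0 true — none ✓
  (3) E=F, W=F — same ✓
  (4) G=F, E=F — same ✓
  (5) {G, E, U, W}: 0 true — at most one ✓
  (6) {E, G, U, W}: 0/4 true — not all ✓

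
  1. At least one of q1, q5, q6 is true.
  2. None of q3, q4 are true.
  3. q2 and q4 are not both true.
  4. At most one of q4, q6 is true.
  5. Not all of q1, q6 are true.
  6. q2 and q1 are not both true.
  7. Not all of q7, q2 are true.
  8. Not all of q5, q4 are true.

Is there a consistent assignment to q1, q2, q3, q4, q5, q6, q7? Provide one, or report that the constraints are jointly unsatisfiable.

q1: True, q2: False, q3: False, q4: False, q5: True, q6: False, q7: False

  (1) {q1, q5, q6}: 2 true — at least one ✓
  (2) {q3, q4}: 0 true — none ✓
  (3) q2=F, q4=F — not both ✓
  (4) {q4, q6}: 0 true — at most one ✓
  (5) {q1, q6}: 1/2 true — not all ✓
  (6) q2=F, q1=T — not both ✓
  (7) {q7, q2}: 0/2 true — not all ✓
  (8) {q5, q4}: 1/2 true — not all ✓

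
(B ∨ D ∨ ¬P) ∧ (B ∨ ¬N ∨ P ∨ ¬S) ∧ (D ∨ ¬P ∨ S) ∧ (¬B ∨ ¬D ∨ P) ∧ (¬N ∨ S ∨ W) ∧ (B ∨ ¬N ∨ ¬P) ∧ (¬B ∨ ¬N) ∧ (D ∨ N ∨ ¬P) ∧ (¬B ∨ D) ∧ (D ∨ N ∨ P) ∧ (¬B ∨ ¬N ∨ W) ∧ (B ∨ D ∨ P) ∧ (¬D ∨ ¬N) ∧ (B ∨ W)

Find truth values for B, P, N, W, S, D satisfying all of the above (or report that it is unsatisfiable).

Set B = False.
  then (B ∨ W) forces W = True.
Set P = True.
  then (B ∨ D ∨ ¬P) forces D = True.
  then (B ∨ ¬N ∨ ¬P) forces N = False.
Set S = False.
All clauses satisfied.

B = False; P = True; N = False; W = True; S = False; D = True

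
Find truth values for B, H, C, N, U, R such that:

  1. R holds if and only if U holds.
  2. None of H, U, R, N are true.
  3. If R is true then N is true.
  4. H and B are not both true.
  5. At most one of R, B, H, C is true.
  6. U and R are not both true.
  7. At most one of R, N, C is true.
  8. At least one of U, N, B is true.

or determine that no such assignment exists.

B = True, H = False, C = False, N = False, U = False, R = False

  (1) R=F, U=F — same ✓
  (2) {H, U, R, N}: 0 true — none ✓
  (3) R=F ⇒ N: vacuous ✓
  (4) H=F, B=T — not both ✓
  (5) {R, B, H, C}: 1 true — at most one ✓
  (6) U=F, R=F — not both ✓
  (7) {R, N, C}: 0 true — at most one ✓
  (8) {U, N, B}: 1 true — at least one ✓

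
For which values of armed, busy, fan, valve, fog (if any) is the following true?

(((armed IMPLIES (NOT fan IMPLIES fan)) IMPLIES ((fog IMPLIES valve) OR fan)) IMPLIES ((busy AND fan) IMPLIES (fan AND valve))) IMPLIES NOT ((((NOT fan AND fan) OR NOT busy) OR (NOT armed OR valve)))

armed=T; busy=T; fan=T; valve=F; fog=T

  (((armed IMPLIES (NOT fan IMPLIES fan)) IMPLIES ((fog IMPLIES valve) OR fan)) IMPLIES ((busy AND fan) IMPLIES (fan AND valve))) IMPLIES NOT ((((NOT fan AND fan) OR NOT busy) OR (NOT armed OR valve))) = True
    ((armed IMPLIES (NOT fan IMPLIES fan)) IMPLIES ((fog IMPLIES valve) OR fan)) IMPLIES ((busy AND fan) IMPLIES (fan AND valve)) = False
      (armed IMPLIES (NOT fan IMPLIES fan)) IMPLIES ((fog IMPLIES valve) OR fan) = True
        armed IMPLIES (NOT fan IMPLIES fan) = True
          NOT fan IMPLIES fan = True
            NOT fan = False
        (fog IMPLIES valve) OR fan = True
          fog IMPLIES valve = False
      (busy AND fan) IMPLIES (fan AND valve) = False
        busy AND fan = True
        fan AND valve = False
    NOT ((((NOT fan AND fan) OR NOT busy) OR (NOT armed OR valve))) = True
      ((NOT fan AND fan) OR NOT busy) OR (NOT armed OR valve) = False
        (NOT fan AND fan) OR NOT busy = False
          NOT fan AND fan = False
            NOT fan = False
          NOT busy = False
        NOT armed OR valve = False
          NOT armed = False
The formula evaluates to True.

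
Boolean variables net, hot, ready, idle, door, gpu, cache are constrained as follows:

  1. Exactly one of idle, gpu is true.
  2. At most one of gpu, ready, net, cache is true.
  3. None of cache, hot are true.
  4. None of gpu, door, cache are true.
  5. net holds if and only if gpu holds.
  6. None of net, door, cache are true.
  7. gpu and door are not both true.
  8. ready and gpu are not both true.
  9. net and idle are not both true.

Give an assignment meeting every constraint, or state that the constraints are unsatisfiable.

net = False; hot = False; ready = False; idle = True; door = False; gpu = False; cache = False

  (1) {idle, gpu}: 1 true — exactly one ✓
  (2) {gpu, ready, net, cache}: 0 true — at most one ✓
  (3) {cache, hot}: 0 true — none ✓
  (4) {gpu, door, cache}: 0 true — none ✓
  (5) net=F, gpu=F — same ✓
  (6) {net, door, cache}: 0 true — none ✓
  (7) gpu=F, door=F — not both ✓
  (8) ready=F, gpu=F — not both ✓
  (9) net=F, idle=T — not both ✓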